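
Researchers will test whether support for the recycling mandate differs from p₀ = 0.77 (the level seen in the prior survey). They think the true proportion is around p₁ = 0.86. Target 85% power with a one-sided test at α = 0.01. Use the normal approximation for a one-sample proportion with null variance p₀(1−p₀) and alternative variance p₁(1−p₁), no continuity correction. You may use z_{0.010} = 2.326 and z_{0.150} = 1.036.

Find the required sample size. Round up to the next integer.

n = 222

n = [z_α·√(p₀q₀) + z_β·√(p₁q₁)]² / (p₁ − p₀)²
  = [2.326·√(0.77·0.23) + 1.036·√(0.86·0.14)]² / (0.09)²
  = [2.326·0.4208 + 1.036·0.3470]² / 0.0081
  = [1.3383]² / 0.0081
  = 221.13
Round up → n = 222.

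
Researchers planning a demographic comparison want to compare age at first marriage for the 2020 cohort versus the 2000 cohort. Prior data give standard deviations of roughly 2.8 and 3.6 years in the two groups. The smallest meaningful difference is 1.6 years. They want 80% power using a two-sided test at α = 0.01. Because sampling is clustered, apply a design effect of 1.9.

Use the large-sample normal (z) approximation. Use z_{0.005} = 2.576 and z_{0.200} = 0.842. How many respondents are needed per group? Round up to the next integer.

n = (z_{α/2} + z_β)² · (σ₁² + σ₂²) / δ²
  = (2.576 + 0.842)² · (2.8² + 3.6² = 20.8) / 1.6²
  = 11.6827 · 20.8 / 2.56
  = 94.92
Design effect: 1.9 × 94.92 = 180.35.
Round up → n = 181 per group.

n = 181 per group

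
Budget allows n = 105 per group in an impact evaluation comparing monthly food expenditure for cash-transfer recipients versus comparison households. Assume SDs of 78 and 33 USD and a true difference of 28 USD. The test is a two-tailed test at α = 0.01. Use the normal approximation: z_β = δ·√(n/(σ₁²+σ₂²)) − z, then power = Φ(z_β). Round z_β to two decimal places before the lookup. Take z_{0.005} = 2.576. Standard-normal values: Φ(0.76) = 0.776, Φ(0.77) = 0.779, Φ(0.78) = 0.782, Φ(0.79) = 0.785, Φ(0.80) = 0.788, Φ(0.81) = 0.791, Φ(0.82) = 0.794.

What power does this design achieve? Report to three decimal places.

Power ≈ 0.791

z_β = δ·√(n/(σ₁²+σ₂²)) − z_{α/2}
    = 28 · √(105/7173) − 2.576
    = 28 · 0.12099 − 2.576
    = 3.3877 − 2.576 = 0.8117 → 0.81
Power = Φ(0.81) = 0.791.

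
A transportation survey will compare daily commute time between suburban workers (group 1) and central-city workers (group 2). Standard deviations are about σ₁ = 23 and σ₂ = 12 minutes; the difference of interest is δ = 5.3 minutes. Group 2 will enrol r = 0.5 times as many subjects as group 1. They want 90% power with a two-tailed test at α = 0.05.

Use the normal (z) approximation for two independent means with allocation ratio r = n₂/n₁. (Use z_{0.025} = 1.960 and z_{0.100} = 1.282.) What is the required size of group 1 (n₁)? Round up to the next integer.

n₁ = 306

n₁ = (z_{α/2} + z_β)² · (σ₁² + σ₂²/r) / δ²
   = (1.960 + 1.282)² · (23² + 12²/0.5) / 5.3²
   = 10.5106 · (529 + 288) / 28.09
   = 10.5106 · 817 / 28.09
   = 305.70
Round up → n₁ = 306; n₂ = r·n₁ = 0.5 × 306 = 153.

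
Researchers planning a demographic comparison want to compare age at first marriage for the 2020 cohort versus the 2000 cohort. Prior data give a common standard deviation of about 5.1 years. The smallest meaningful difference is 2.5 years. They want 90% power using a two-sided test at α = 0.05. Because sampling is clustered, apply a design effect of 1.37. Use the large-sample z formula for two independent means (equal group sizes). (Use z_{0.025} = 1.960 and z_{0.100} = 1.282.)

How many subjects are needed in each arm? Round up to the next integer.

n = (z_{α/2} + z_β)² · (σ₁² + σ₂²) / δ²
  = (1.960 + 1.282)² · (2·5.1² = 52.02) / 2.5²
  = 10.5106 · 52.02 / 6.25
  = 87.48
Design effect: 1.37 × 87.48 = 119.85.
Round up → n = 120 per group.

n = 120 per group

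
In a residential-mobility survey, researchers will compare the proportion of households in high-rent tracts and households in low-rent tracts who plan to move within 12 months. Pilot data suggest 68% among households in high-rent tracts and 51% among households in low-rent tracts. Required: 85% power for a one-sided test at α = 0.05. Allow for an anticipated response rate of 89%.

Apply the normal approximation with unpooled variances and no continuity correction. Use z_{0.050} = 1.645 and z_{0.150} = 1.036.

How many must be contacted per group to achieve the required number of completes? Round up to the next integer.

n = 131 per group

n = (z_α + z_β)² · [p₁(1−p₁) + p₂(1−p₂)] / (p₁ − p₂)²
  = (1.645 + 1.036)² · (0.68·0.32 + 0.51·0.49) / (0.17)²
  = (2.681)² · (0.2176 + 0.2499) / 0.0289
  = 7.1878 · 0.4675 / 0.0289
  = 116.27
Adjust for 89% response: 116.27 / 0.89 = 130.64.
Round up → n = 131 per group.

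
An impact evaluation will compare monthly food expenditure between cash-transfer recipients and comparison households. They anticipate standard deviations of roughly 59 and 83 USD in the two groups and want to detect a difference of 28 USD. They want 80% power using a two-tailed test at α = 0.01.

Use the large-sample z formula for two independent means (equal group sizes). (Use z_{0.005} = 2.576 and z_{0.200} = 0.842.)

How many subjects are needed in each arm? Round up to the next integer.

n = (z_{α/2} + z_β)² · (σ₁² + σ₂²) / δ²
  = (2.576 + 0.842)² · (59² + 83² = 10370) / 28²
  = 11.6827 · 10370 / 784
  = 154.53
Round up → n = 155 per group.

n = 155 per group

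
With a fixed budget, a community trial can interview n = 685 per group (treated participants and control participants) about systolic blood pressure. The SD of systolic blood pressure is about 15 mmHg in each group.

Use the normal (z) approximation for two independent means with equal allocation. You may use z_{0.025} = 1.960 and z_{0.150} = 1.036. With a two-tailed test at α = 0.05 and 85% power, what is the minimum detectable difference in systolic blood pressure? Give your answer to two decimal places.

Minimum detectable difference ≈ 2.43 mmHg

δ = (z_{α/2} + z_β) · √((σ₁²+σ₂²)/n)
  = (1.960 + 1.036) · √(450/685)
  = 2.996 · √0.65693
  = 2.996 · 0.8105
  = 2.4283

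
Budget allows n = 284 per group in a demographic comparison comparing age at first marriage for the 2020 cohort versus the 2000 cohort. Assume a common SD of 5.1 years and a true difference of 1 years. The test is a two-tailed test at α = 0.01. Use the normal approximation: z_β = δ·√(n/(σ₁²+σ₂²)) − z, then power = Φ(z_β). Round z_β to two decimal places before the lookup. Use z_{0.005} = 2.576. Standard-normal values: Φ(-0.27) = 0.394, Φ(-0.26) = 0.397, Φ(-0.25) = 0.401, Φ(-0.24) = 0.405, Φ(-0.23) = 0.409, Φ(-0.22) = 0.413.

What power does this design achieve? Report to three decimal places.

Power ≈ 0.405

z_β = δ·√(n/(σ₁²+σ₂²)) − z_{α/2}
    = 1 · √(284/52.02) − 2.576
    = 1 · 2.33654 − 2.576
    = 2.3365 − 2.576 = -0.2395 → -0.24
Power = Φ(-0.24) = 0.405.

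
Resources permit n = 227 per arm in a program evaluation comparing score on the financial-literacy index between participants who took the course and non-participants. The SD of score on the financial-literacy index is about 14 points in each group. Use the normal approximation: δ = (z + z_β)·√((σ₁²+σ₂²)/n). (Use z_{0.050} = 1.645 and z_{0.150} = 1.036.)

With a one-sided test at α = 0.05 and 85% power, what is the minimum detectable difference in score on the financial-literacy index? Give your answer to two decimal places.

δ = (z_α + z_β) · √((σ₁²+σ₂²)/n)
  = (1.645 + 1.036) · √(392/227)
  = 2.681 · √1.7269
  = 2.681 · 1.3141
  = 3.5231

Minimum detectable difference ≈ 3.52 points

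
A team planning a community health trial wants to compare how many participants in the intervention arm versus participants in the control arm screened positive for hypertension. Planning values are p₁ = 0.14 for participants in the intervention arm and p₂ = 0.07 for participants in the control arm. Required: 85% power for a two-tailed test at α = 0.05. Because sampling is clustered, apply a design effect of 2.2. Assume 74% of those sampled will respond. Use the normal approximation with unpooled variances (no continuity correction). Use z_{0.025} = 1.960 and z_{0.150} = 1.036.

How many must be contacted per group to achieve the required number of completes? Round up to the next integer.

n = (z_{α/2} + z_β)² · [p₁(1−p₁) + p₂(1−p₂)] / (p₁ − p₂)²
  = (1.960 + 1.036)² · (0.14·0.86 + 0.07·0.93) / (0.07)²
  = (2.996)² · (0.1204 + 0.0651) / 0.0049
  = 8.9760 · 0.1855 / 0.0049
  = 339.81
Design effect: 2.2 × 339.81 = 747.57.
Adjust for 74% response: 747.57 / 0.74 = 1010.24.
Round up → n = 1011 per group.

n = 1011 per group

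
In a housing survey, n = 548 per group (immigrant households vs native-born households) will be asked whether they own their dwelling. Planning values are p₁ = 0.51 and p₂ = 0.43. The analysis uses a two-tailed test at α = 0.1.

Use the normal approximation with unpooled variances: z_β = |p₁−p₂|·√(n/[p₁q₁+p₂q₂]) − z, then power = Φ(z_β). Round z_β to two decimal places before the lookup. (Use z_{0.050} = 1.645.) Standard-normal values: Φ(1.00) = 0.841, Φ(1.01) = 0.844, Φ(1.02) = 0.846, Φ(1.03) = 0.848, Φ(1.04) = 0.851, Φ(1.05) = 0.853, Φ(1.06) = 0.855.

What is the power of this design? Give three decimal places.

z_β = |p₁−p₂|·√(n/[p₁q₁+p₂q₂]) − z_{α/2}
    = 0.08 · √(548/0.4950) − 1.645
    = 0.08 · 33.2727 − 1.645
    = 2.6618 − 1.645 = 1.0168 → 1.02
Power = Φ(1.02) = 0.846.

Power ≈ 0.846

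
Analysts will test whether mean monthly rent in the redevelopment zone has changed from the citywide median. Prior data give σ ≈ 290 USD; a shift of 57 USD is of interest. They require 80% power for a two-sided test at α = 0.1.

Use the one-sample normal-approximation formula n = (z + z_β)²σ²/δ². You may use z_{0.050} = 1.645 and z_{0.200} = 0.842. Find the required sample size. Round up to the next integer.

n = 161

n = (z_{α/2} + z_β)² · σ² / δ²
  = (1.645 + 0.842)² · 290² / 57²
  = 6.1852 · 84100 / 3249
  = 160.10
Round up → n = 161.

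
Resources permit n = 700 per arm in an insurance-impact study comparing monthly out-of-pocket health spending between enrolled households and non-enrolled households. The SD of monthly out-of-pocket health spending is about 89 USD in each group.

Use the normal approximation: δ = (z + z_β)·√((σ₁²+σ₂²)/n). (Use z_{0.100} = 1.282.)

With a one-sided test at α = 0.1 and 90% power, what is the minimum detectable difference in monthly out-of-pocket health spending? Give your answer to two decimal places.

δ = (z_α + z_β) · √((σ₁²+σ₂²)/n)
  = (1.282 + 1.282) · √(15842/700)
  = 2.564 · √22.6314
  = 2.564 · 4.7573
  = 12.1976

Minimum detectable difference ≈ 12.20 USD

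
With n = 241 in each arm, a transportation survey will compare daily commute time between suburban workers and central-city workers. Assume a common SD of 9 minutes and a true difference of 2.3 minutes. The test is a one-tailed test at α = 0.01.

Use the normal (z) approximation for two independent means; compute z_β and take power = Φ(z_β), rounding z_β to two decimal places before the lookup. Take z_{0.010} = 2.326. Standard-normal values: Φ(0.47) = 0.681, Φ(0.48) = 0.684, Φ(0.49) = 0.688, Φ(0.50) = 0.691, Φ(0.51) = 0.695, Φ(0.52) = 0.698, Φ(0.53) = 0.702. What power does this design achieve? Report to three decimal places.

z_β = δ·√(n/(σ₁²+σ₂²)) − z_α
    = 2.3 · √(241/162) − 2.326
    = 2.3 · 1.21969 − 2.326
    = 2.8053 − 2.326 = 0.4793 → 0.48
Power = Φ(0.48) = 0.684.

Power ≈ 0.684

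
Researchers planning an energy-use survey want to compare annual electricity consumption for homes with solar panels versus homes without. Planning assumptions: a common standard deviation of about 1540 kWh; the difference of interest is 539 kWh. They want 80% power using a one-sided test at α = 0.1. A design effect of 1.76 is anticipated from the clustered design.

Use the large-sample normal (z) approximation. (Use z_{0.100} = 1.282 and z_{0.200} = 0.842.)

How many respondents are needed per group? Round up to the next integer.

n = 130 per group

n = (z_α + z_β)² · (σ₁² + σ₂²) / δ²
  = (1.282 + 0.842)² · (2·1540² = 4743200) / 539²
  = 4.5114 · 4743200 / 290521
  = 73.66
Design effect: 1.76 × 73.66 = 129.63.
Round up → n = 130 per group.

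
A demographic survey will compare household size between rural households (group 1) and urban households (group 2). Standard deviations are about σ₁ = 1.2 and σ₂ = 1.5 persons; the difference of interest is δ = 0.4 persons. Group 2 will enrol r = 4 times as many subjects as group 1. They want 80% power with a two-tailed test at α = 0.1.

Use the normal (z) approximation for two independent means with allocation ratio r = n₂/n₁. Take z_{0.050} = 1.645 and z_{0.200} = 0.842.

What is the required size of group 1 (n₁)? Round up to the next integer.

n₁ = 78

n₁ = (z_{α/2} + z_β)² · (σ₁² + σ₂²/r) / δ²
   = (1.645 + 0.842)² · (1.2² + 1.5²/4) / 0.4²
   = 6.1852 · (1.44 + 0.5625) / 0.16
   = 6.1852 · 2.0025 / 0.16
   = 77.41
Round up → n₁ = 78; n₂ = r·n₁ = 4 × 78 = 312.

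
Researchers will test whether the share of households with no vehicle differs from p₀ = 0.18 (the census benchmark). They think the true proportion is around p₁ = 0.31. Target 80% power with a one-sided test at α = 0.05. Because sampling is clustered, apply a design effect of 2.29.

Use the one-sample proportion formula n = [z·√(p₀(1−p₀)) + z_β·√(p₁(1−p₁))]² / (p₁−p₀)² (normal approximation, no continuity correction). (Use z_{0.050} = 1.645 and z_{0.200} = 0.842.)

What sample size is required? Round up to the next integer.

n = [z_α·√(p₀q₀) + z_β·√(p₁q₁)]² / (p₁ − p₀)²
  = [1.645·√(0.18·0.82) + 0.842·√(0.31·0.69)]² / (0.13)²
  = [1.645·0.3842 + 0.842·0.4625]² / 0.0169
  = [1.0214]² / 0.0169
  = 61.73
Design effect: 2.29 × 61.73 = 141.37.
Round up → n = 142.

n = 142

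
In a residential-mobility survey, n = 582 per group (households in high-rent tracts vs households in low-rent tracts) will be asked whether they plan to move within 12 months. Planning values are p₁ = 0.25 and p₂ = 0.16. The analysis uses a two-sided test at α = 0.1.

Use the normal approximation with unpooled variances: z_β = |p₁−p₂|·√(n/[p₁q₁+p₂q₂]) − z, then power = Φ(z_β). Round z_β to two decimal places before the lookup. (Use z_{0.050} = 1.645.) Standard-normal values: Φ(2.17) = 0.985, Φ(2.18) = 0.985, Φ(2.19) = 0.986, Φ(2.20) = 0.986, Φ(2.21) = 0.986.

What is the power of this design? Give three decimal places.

Power ≈ 0.985

z_β = |p₁−p₂|·√(n/[p₁q₁+p₂q₂]) − z_{α/2}
    = 0.09 · √(582/0.3219) − 1.645
    = 0.09 · 42.5208 − 1.645
    = 3.8269 − 1.645 = 2.1819 → 2.18
Power = Φ(2.18) = 0.985.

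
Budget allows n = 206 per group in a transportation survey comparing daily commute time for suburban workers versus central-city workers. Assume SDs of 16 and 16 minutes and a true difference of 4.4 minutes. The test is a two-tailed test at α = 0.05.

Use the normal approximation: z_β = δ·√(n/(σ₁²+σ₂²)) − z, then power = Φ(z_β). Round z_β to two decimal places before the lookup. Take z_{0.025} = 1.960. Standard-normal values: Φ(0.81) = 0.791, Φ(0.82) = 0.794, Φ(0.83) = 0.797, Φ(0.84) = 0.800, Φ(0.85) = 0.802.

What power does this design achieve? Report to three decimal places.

z_β = δ·√(n/(σ₁²+σ₂²)) − z_{α/2}
    = 4.4 · √(206/512) − 1.960
    = 4.4 · 0.63431 − 1.960
    = 2.7909 − 1.960 = 0.8309 → 0.83
Power = Φ(0.83) = 0.797.

Power ≈ 0.797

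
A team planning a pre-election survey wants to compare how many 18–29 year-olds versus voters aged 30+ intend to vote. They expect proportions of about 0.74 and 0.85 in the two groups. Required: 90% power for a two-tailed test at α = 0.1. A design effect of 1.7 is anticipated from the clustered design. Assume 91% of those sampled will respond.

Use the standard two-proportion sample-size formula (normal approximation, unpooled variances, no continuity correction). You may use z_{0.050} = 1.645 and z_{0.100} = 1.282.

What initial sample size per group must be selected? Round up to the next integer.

n = (z_{α/2} + z_β)² · [p₁(1−p₁) + p₂(1−p₂)] / (p₁ − p₂)²
  = (1.645 + 1.282)² · (0.74·0.26 + 0.85·0.15) / (-0.11)²
  = (2.927)² · (0.1924 + 0.1275) / 0.0121
  = 8.5673 · 0.3199 / 0.0121
  = 226.50
Design effect: 1.7 × 226.50 = 385.06.
Adjust for 91% response: 385.06 / 0.91 = 423.14.
Round up → n = 424 per group.

n = 424 per group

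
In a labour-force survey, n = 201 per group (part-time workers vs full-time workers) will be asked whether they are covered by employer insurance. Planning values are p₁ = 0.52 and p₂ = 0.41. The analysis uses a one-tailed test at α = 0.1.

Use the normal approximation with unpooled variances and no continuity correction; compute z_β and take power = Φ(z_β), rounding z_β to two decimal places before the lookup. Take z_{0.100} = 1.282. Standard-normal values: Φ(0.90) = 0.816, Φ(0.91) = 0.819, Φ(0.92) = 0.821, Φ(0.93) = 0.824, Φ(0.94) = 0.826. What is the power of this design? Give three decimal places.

Power ≈ 0.826

z_β = |p₁−p₂|·√(n/[p₁q₁+p₂q₂]) − z_α
    = 0.11 · √(201/0.4915) − 1.282
    = 0.11 · 20.2226 − 1.282
    = 2.2245 − 1.282 = 0.9425 → 0.94
Power = Φ(0.94) = 0.826.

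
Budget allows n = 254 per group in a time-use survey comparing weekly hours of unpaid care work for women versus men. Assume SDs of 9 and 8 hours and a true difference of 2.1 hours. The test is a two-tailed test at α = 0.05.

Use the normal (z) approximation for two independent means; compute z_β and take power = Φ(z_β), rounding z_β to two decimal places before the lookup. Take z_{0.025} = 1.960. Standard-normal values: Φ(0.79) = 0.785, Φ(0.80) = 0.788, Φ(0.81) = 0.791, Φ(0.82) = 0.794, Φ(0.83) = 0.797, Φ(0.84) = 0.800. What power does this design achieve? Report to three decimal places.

Power ≈ 0.794

z_β = δ·√(n/(σ₁²+σ₂²)) − z_{α/2}
    = 2.1 · √(254/145) − 1.960
    = 2.1 · 1.32353 − 1.960
    = 2.7794 − 1.960 = 0.8194 → 0.82
Power = Φ(0.82) = 0.794.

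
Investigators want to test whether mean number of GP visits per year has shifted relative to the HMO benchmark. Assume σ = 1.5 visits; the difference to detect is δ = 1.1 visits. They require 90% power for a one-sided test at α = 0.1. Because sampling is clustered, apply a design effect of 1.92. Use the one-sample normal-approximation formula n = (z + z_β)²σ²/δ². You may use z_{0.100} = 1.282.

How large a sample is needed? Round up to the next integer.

n = (z_α + z_β)² · σ² / δ²
  = (1.282 + 1.282)² · 1.5² / 1.1²
  = 6.5741 · 2.25 / 1.21
  = 12.22
Design effect: 1.92 × 12.22 = 23.47.
Round up → n = 24.

n = 24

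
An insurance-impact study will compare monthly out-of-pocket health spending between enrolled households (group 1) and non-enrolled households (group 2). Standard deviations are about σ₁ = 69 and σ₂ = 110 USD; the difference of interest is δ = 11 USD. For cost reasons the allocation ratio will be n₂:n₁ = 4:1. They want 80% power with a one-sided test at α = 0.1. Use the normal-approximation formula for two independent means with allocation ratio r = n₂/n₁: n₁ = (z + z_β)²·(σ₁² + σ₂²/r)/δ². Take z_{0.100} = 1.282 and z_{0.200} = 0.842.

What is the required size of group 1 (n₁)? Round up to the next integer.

n₁ = 291

n₁ = (z_α + z_β)² · (σ₁² + σ₂²/r) / δ²
   = (1.282 + 0.842)² · (69² + 110²/4) / 11²
   = 4.5114 · (4761 + 3025) / 121
   = 4.5114 · 7786 / 121
   = 290.29
Round up → n₁ = 291; n₂ = r·n₁ = 4 × 291 = 1164.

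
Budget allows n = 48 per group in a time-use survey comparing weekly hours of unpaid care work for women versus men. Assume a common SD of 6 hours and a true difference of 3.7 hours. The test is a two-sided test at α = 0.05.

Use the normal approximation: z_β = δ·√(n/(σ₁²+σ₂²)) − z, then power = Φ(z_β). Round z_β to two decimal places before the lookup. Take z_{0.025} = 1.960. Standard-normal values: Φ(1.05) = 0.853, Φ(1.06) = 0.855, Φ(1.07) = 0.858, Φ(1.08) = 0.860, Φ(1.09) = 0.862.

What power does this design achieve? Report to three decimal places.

Power ≈ 0.855

z_β = δ·√(n/(σ₁²+σ₂²)) − z_{α/2}
    = 3.7 · √(48/72) − 1.960
    = 3.7 · 0.81650 − 1.960
    = 3.0210 − 1.960 = 1.0610 → 1.06
Power = Φ(1.06) = 0.855.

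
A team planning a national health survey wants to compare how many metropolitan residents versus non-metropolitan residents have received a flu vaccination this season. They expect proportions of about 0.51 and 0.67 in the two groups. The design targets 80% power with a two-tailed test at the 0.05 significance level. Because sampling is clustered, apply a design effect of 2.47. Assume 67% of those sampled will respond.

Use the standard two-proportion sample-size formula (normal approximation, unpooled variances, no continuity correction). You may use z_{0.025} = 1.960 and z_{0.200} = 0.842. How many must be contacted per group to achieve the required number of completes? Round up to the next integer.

n = (z_{α/2} + z_β)² · [p₁(1−p₁) + p₂(1−p₂)] / (p₁ − p₂)²
  = (1.960 + 0.842)² · (0.51·0.49 + 0.67·0.33) / (-0.16)²
  = (2.802)² · (0.2499 + 0.2211) / 0.0256
  = 7.8512 · 0.4710 / 0.0256
  = 144.45
Design effect: 2.47 × 144.45 = 356.79.
Adjust for 67% response: 356.79 / 0.67 = 532.52.
Round up → n = 533 per group.

n = 533 per group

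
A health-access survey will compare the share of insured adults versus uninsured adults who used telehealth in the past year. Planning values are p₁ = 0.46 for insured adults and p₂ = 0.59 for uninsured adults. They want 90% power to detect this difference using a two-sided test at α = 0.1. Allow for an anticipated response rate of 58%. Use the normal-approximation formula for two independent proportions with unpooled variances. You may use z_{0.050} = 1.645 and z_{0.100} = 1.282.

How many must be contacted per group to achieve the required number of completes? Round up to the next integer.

n = 429 per group

n = (z_{α/2} + z_β)² · [p₁(1−p₁) + p₂(1−p₂)] / (p₁ − p₂)²
  = (1.645 + 1.282)² · (0.46·0.54 + 0.59·0.41) / (-0.13)²
  = (2.927)² · (0.2484 + 0.2419) / 0.0169
  = 8.5673 · 0.4903 / 0.0169
  = 248.55
Adjust for 58% response: 248.55 / 0.58 = 428.54.
Round up → n = 429 per group.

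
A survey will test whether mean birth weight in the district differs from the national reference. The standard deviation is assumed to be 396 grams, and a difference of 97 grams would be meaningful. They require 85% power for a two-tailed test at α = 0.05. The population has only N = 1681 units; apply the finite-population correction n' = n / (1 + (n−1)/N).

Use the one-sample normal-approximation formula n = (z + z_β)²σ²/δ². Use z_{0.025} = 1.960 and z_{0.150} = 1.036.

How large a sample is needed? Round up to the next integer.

n = (z_{α/2} + z_β)² · σ² / δ²
  = (1.960 + 1.036)² · 396² / 97²
  = 8.9760 · 156816 / 9409
  = 149.60
Finite-population correction (N = 1681): 149.60 / (1 + (149.60 − 1)/1681) = 137.45.
Round up → n = 138.

n = 138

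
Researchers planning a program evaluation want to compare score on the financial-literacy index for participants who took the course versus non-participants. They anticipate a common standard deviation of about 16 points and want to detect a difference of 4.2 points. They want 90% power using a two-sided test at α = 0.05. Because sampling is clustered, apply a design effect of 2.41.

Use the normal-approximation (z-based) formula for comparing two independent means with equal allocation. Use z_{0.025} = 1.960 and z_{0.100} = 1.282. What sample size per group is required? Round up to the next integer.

n = (z_{α/2} + z_β)² · (σ₁² + σ₂²) / δ²
  = (1.960 + 1.282)² · (2·16² = 512) / 4.2²
  = 10.5106 · 512 / 17.64
  = 305.07
Design effect: 2.41 × 305.07 = 735.22.
Round up → n = 736 per group.

n = 736 per group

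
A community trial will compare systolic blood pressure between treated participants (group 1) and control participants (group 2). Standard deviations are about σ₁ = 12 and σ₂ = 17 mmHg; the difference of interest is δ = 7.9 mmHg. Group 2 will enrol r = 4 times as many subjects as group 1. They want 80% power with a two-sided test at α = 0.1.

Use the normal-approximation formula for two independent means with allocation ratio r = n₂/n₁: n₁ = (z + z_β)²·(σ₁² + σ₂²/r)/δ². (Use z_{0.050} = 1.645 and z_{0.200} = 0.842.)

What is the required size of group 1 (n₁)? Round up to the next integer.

n₁ = (z_{α/2} + z_β)² · (σ₁² + σ₂²/r) / δ²
   = (1.645 + 0.842)² · (12² + 17²/4) / 7.9²
   = 6.1852 · (144 + 72.25) / 62.41
   = 6.1852 · 216.25 / 62.41
   = 21.43
Round up → n₁ = 22; n₂ = r·n₁ = 4 × 22 = 88.

n₁ = 22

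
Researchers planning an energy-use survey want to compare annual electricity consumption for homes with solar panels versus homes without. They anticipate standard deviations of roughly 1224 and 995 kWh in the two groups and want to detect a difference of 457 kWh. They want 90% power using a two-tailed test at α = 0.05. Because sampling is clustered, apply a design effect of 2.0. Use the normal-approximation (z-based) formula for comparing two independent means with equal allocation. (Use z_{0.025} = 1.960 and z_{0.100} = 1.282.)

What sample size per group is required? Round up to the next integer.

n = (z_{α/2} + z_β)² · (σ₁² + σ₂²) / δ²
  = (1.960 + 1.282)² · (1224² + 995² = 2488201) / 457²
  = 10.5106 · 2488201 / 208849
  = 125.22
Design effect: 2.0 × 125.22 = 250.44.
Round up → n = 251 per group.

n = 251 per group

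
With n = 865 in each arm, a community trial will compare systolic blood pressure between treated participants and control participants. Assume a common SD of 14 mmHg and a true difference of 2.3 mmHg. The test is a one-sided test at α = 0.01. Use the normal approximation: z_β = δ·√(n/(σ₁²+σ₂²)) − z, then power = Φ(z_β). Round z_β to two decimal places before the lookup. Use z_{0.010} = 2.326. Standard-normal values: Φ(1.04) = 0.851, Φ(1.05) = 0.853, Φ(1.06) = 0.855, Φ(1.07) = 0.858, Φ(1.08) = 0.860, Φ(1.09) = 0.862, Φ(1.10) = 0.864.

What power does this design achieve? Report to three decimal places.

Power ≈ 0.862

z_β = δ·√(n/(σ₁²+σ₂²)) − z_α
    = 2.3 · √(865/392) − 2.326
    = 2.3 · 1.48547 − 2.326
    = 3.4166 − 2.326 = 1.0906 → 1.09
Power = Φ(1.09) = 0.862.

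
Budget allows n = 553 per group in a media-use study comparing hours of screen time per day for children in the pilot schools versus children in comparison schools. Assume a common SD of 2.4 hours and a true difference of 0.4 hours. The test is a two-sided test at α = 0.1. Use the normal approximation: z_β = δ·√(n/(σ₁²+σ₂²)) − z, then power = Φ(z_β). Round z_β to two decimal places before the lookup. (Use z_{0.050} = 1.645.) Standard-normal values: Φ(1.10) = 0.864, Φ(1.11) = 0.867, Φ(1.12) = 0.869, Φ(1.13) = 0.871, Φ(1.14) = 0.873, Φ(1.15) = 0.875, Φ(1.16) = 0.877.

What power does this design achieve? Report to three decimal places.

z_β = δ·√(n/(σ₁²+σ₂²)) − z_{α/2}
    = 0.4 · √(553/11.52) − 1.645
    = 0.4 · 6.92845 − 1.645
    = 2.7714 − 1.645 = 1.1264 → 1.13
Power = Φ(1.13) = 0.871.

Power ≈ 0.871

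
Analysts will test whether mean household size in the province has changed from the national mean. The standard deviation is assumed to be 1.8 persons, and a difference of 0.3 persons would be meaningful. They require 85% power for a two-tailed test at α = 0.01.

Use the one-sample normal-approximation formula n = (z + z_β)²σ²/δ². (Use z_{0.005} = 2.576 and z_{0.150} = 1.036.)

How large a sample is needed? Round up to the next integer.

n = (z_{α/2} + z_β)² · σ² / δ²
  = (2.576 + 1.036)² · 1.8² / 0.3²
  = 13.0465 · 3.24 / 0.09
  = 469.68
Round up → n = 470.

n = 470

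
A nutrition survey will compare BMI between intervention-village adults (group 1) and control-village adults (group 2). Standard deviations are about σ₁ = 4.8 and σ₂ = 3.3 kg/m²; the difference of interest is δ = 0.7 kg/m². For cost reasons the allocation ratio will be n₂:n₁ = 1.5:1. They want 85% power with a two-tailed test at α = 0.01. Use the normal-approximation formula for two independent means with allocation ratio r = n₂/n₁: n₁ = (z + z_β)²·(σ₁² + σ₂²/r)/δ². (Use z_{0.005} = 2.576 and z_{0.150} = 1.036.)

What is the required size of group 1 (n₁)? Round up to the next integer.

n₁ = 807

n₁ = (z_{α/2} + z_β)² · (σ₁² + σ₂²/r) / δ²
   = (2.576 + 1.036)² · (4.8² + 3.3²/1.5) / 0.7²
   = 13.0465 · (23.04 + 7.26) / 0.49
   = 13.0465 · 30.3 / 0.49
   = 806.76
Round up → n₁ = 807; n₂ = r·n₁ = 1.5 × 807 = 1211.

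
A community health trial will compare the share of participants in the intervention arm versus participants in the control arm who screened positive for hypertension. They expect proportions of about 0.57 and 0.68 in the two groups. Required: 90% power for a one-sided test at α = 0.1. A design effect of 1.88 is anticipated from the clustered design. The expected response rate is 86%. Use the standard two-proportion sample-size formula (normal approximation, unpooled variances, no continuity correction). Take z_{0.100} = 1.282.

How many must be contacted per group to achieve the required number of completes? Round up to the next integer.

n = 550 per group

n = (z_α + z_β)² · [p₁(1−p₁) + p₂(1−p₂)] / (p₁ − p₂)²
  = (1.282 + 1.282)² · (0.57·0.43 + 0.68·0.32) / (-0.11)²
  = (2.564)² · (0.2451 + 0.2176) / 0.0121
  = 6.5741 · 0.4627 / 0.0121
  = 251.39
Design effect: 1.88 × 251.39 = 472.62.
Adjust for 86% response: 472.62 / 0.86 = 549.55.
Round up → n = 550 per group.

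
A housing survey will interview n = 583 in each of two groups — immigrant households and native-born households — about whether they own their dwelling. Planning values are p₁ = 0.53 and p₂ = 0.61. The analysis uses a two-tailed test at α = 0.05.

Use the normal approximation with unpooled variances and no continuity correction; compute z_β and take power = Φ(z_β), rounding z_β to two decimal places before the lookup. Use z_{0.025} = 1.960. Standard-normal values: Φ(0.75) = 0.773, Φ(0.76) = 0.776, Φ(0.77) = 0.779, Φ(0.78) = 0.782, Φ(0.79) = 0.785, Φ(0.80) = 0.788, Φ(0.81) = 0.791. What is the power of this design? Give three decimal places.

z_β = |p₁−p₂|·√(n/[p₁q₁+p₂q₂]) − z_{α/2}
    = 0.08 · √(583/0.4870) − 1.960
    = 0.08 · 34.5995 − 1.960
    = 2.7680 − 1.960 = 0.8080 → 0.81
Power = Φ(0.81) = 0.791.

Power ≈ 0.791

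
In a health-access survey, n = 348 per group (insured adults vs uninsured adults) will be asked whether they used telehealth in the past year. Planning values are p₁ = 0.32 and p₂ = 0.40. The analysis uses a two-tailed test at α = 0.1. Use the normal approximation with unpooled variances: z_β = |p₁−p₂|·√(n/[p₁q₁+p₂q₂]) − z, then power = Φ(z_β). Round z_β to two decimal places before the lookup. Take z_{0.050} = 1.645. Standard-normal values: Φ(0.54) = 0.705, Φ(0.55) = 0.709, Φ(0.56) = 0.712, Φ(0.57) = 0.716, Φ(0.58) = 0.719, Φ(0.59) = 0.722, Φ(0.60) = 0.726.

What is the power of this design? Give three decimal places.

z_β = |p₁−p₂|·√(n/[p₁q₁+p₂q₂]) − z_{α/2}
    = 0.08 · √(348/0.4576) − 1.645
    = 0.08 · 27.5770 − 1.645
    = 2.2062 − 1.645 = 0.5612 → 0.56
Power = Φ(0.56) = 0.712.

Power ≈ 0.712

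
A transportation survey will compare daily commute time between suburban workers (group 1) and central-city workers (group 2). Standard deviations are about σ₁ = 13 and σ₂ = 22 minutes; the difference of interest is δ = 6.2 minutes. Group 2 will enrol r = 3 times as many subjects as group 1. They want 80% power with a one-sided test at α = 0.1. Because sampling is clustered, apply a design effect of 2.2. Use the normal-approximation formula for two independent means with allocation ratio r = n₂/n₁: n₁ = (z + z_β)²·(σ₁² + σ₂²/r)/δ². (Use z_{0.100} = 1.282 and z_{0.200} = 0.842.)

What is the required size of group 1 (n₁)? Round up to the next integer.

n₁ = (z_α + z_β)² · (σ₁² + σ₂²/r) / δ²
   = (1.282 + 0.842)² · (13² + 22²/3) / 6.2²
   = 4.5114 · (169 + 161.3333) / 38.44
   = 4.5114 · 330.3333 / 38.44
   = 38.77
Design effect: 2.2 × 38.77 = 85.29.
Round up → n₁ = 86; n₂ = r·n₁ = 3 × 86 = 258.

n₁ = 86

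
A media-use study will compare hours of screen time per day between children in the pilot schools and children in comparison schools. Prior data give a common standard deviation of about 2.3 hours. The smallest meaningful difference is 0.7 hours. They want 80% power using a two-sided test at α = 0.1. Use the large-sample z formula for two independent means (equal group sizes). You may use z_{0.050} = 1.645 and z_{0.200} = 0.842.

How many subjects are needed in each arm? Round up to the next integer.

n = (z_{α/2} + z_β)² · (σ₁² + σ₂²) / δ²
  = (1.645 + 0.842)² · (2·2.3² = 10.58) / 0.7²
  = 6.1852 · 10.58 / 0.49
  = 133.55
Round up → n = 134 per group.

n = 134 per group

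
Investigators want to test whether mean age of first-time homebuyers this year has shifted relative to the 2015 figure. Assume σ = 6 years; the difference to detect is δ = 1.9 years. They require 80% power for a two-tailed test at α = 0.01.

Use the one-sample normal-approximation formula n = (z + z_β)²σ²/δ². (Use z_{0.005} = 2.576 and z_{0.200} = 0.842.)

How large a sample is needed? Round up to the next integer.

n = (z_{α/2} + z_β)² · σ² / δ²
  = (2.576 + 0.842)² · 6² / 1.9²
  = 11.6827 · 36 / 3.61
  = 116.50
Round up → n = 117.

n = 117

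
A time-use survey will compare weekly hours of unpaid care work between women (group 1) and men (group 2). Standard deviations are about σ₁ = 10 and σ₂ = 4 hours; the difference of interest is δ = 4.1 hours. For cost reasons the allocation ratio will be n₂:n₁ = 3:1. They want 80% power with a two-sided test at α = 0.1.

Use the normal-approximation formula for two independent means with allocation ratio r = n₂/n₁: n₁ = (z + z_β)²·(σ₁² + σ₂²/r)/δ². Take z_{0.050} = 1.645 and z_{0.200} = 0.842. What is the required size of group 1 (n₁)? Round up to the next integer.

n₁ = (z_{α/2} + z_β)² · (σ₁² + σ₂²/r) / δ²
   = (1.645 + 0.842)² · (10² + 4²/3) / 4.1²
   = 6.1852 · (100 + 5.3333) / 16.81
   = 6.1852 · 105.3333 / 16.81
   = 38.76
Round up → n₁ = 39; n₂ = r·n₁ = 3 × 39 = 117.

n₁ = 39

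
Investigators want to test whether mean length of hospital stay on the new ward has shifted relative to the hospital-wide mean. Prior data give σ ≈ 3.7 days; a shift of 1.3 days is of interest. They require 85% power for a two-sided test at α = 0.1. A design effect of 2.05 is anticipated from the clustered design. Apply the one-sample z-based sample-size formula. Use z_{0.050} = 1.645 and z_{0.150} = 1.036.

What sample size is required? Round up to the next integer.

n = (z_{α/2} + z_β)² · σ² / δ²
  = (1.645 + 1.036)² · 3.7² / 1.3²
  = 7.1878 · 13.69 / 1.69
  = 58.23
Design effect: 2.05 × 58.23 = 119.36.
Round up → n = 120.

n = 120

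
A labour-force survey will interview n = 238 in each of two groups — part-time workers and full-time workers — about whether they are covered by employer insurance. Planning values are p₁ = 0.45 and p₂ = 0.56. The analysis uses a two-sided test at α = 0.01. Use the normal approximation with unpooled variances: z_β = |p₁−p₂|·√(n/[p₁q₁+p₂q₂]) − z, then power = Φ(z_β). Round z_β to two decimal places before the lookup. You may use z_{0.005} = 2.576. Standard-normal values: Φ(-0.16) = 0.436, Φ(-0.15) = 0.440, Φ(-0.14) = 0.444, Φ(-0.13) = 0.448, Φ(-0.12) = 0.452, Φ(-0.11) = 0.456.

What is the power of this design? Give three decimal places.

z_β = |p₁−p₂|·√(n/[p₁q₁+p₂q₂]) − z_{α/2}
    = 0.11 · √(238/0.4939) − 2.576
    = 0.11 · 21.9517 − 2.576
    = 2.4147 − 2.576 = -0.1613 → -0.16
Power = Φ(-0.16) = 0.436.

Power ≈ 0.436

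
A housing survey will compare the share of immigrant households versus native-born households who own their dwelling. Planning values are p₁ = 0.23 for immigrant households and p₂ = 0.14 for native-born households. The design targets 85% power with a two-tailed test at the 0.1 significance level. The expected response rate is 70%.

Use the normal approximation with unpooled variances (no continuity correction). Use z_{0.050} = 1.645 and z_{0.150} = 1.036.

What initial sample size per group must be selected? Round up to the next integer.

n = 378 per group

n = (z_{α/2} + z_β)² · [p₁(1−p₁) + p₂(1−p₂)] / (p₁ − p₂)²
  = (1.645 + 1.036)² · (0.23·0.77 + 0.14·0.86) / (0.09)²
  = (2.681)² · (0.1771 + 0.1204) / 0.0081
  = 7.1878 · 0.2975 / 0.0081
  = 263.99
Adjust for 70% response: 263.99 / 0.70 = 377.14.
Round up → n = 378 per group.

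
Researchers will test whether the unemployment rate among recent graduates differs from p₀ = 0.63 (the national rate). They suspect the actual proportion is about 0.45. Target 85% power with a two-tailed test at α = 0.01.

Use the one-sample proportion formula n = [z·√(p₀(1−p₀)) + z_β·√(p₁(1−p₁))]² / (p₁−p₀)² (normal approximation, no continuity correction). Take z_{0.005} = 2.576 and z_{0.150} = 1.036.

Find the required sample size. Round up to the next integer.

n = [z_{α/2}·√(p₀q₀) + z_β·√(p₁q₁)]² / (p₁ − p₀)²
  = [2.576·√(0.63·0.37) + 1.036·√(0.45·0.55)]² / (-0.18)²
  = [2.576·0.4828 + 1.036·0.4975]² / 0.0324
  = [1.7591]² / 0.0324
  = 95.51
Round up → n = 96.

n = 96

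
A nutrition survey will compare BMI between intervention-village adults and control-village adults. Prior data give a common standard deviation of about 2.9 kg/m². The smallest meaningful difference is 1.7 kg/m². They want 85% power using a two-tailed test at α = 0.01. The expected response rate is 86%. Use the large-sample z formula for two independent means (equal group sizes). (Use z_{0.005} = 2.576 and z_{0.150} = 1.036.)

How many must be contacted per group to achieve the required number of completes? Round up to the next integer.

n = 89 per group

n = (z_{α/2} + z_β)² · (σ₁² + σ₂²) / δ²
  = (2.576 + 1.036)² · (2·2.9² = 16.82) / 1.7²
  = 13.0465 · 16.82 / 2.89
  = 75.93
Adjust for 86% response: 75.93 / 0.86 = 88.29.
Round up → n = 89 per group.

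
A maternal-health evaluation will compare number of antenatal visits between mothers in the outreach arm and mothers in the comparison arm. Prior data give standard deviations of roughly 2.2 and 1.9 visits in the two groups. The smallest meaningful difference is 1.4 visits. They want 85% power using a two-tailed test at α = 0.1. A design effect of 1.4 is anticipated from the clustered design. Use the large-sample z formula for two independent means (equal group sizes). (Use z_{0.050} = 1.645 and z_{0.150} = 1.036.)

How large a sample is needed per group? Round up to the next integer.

n = 44 per group

n = (z_{α/2} + z_β)² · (σ₁² + σ₂²) / δ²
  = (1.645 + 1.036)² · (2.2² + 1.9² = 8.45) / 1.4²
  = 7.1878 · 8.45 / 1.96
  = 30.99
Design effect: 1.4 × 30.99 = 43.38.
Round up → n = 44 per group.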